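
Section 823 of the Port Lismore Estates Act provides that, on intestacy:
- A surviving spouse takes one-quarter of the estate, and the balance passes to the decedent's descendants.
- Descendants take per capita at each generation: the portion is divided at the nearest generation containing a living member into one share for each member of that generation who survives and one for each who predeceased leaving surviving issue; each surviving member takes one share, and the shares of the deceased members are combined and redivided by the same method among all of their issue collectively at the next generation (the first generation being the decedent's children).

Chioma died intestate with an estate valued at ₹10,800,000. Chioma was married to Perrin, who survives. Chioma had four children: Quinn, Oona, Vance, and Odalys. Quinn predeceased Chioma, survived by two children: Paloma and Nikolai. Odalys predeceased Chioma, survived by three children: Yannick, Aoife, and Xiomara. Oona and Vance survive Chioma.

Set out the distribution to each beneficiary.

Perrin: ₹2,700,000; Paloma: ₹810,000; Nikolai: ₹810,000; Oona: ₹2,025,000; Vance: ₹2,025,000; Yannick: ₹810,000; Aoife: ₹810,000; Xiomara: ₹810,000

Perrin takes one-quarter of ₹10,800,000 = ₹2,700,000. The remaining ₹8,100,000 passes to the descendants.
The descendants' portion (₹8,100,000) is divided at the children's generation into 4 shares of ₹2,025,000. Oona and Vance each take ₹2,025,000. The 2 shares of the deceased (Quinn and Odalys) are combined into a pool of ₹4,050,000.
That pool (₹4,050,000) is divided at the grandchildren's generation equally among Paloma, Nikolai, Yannick, Aoife, and Xiomara: ₹810,000 each.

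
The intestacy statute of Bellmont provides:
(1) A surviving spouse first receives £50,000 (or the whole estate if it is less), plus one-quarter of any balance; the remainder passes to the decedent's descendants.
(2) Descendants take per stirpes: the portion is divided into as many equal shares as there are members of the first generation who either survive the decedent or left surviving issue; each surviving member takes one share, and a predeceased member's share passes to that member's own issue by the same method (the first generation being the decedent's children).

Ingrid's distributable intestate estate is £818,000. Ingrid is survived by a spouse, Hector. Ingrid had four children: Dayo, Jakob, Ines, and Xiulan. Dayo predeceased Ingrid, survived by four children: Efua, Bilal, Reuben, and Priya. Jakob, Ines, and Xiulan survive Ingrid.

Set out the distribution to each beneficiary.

Hector: £242,000; Efua: £36,000; Bilal: £36,000; Reuben: £36,000; Priya: £36,000; Jakob: £144,000; Ines: £144,000; Xiulan: £144,000

Hector first takes £50,000, leaving a balance of £768,000. Hector then takes one-quarter of the balance (£192,000), for a total of £242,000. The remaining £576,000 passes to the descendants.
The descendants' portion (£576,000) is divided into 4 shares of £144,000: Jakob, Ines, and Xiulan each take £144,000; Dayo's £144,000 share passes to Dayo's issue.
Dayo's share (£144,000) is divided into 4 shares of £36,000: Efua, Bilal, Reuben, and Priya each take £36,000.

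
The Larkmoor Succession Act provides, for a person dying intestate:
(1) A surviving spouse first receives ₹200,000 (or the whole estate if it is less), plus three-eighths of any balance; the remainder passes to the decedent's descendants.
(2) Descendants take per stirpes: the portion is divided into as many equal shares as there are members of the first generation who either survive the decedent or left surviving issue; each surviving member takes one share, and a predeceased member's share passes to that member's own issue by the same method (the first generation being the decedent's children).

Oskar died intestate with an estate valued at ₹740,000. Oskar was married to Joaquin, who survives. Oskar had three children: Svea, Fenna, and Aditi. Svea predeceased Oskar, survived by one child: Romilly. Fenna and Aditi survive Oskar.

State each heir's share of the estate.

Joaquin first takes ₹200,000, leaving a balance of ₹540,000. Joaquin then takes three-eighths of the balance (₹202,500), for a total of ₹402,500. The remaining ₹337,500 passes to the descendants.
The descendants' portion (₹337,500) is divided into 3 shares of ₹112,500: Fenna and Aditi each take ₹112,500; Svea's ₹112,500 share passes to Svea's issue.
Svea's share (₹112,500) passes entirely to Romilly.

Joaquin: ₹402,500; Romilly: ₹112,500; Fenna: ₹112,500; Aditi: ₹112,500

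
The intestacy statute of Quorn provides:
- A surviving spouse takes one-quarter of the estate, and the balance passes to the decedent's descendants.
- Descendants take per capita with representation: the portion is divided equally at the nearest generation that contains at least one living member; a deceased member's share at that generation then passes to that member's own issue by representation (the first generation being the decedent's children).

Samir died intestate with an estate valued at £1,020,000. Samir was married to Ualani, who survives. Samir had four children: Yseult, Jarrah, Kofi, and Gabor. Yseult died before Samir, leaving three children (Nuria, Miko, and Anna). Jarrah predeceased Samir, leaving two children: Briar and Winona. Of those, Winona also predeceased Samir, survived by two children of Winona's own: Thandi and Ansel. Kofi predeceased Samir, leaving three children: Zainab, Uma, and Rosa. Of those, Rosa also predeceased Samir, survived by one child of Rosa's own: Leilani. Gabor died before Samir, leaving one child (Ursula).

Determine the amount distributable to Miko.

Miko receives £85,000.

Ualani takes one-quarter of £1,020,000 = £255,000. The remaining £765,000 passes to the descendants.
No child survives, so the initial division is made at the grandchildren's generation.
The descendants' portion (£765,000) is divided into 9 shares of £85,000: Nuria, Miko, Anna, Briar, Zainab, Uma, and Ursula each take £85,000; Winona's £85,000 share passes to Winona's issue; Rosa's £85,000 share passes to Rosa's issue.
Winona's share (£85,000) is divided into 2 shares of £42,500: Thandi and Ansel each take £42,500.
Rosa's share (£85,000) passes entirely to Leilani.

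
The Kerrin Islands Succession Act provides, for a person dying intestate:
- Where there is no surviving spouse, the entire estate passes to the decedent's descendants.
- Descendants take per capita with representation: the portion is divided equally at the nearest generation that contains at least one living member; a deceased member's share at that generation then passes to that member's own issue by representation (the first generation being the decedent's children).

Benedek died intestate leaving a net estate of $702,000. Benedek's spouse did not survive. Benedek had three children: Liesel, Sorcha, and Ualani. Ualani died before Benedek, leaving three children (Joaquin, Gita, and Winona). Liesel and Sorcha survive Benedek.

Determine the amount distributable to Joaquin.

The entire $702,000 passes to the descendants.
That amount ($702,000) is divided into 3 shares of $234,000: Liesel and Sorcha each take $234,000; Ualani's $234,000 share passes to Ualani's issue.
Ualani's share ($234,000) is divided into 3 shares of $78,000: Joaquin, Gita, and Winona each take $78,000.

Joaquin receives $78,000.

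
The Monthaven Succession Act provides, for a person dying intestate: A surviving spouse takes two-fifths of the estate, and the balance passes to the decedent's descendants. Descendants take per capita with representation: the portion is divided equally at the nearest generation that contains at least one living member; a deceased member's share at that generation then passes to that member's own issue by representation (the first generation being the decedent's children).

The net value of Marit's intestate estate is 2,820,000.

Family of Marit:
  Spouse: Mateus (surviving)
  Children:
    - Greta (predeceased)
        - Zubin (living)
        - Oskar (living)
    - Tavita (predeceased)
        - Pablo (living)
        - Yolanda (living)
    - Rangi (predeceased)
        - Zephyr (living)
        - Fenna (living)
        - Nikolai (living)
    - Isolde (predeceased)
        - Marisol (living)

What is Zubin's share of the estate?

Zubin receives 211,500.

Mateus takes two-fifths of 2,820,000 = 1,128,000. The remaining 1,692,000 passes to the descendants.
No child survives, so the initial division is made at the grandchildren's generation.
The descendants' portion (1,692,000) is divided into 8 shares of 211,500: Zubin, Oskar, Pablo, Yolanda, Zephyr, Fenna, Nikolai, and Marisol each take 211,500.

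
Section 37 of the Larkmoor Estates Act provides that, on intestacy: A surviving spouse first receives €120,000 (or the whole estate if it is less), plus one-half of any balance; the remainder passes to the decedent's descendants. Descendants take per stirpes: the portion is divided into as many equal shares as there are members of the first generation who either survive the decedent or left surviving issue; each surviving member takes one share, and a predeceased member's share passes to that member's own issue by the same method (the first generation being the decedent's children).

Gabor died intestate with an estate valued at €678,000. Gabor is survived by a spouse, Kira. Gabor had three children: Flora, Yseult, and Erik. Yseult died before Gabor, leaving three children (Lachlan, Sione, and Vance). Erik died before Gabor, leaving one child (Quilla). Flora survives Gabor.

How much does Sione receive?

Kira first takes €120,000, leaving a balance of €558,000. Kira then takes one-half of the balance (€279,000), for a total of €399,000. The remaining €279,000 passes to the descendants.
The descendants' portion (€279,000) is divided into 3 shares of €93,000: Flora takes €93,000; Yseult's €93,000 share passes to Yseult's issue; Erik's €93,000 share passes to Erik's issue.
Yseult's share (€93,000) is divided into 3 shares of €31,000: Lachlan, Sione, and Vance each take €31,000.
Erik's share (€93,000) passes entirely to Quilla.

Sione receives €31,000.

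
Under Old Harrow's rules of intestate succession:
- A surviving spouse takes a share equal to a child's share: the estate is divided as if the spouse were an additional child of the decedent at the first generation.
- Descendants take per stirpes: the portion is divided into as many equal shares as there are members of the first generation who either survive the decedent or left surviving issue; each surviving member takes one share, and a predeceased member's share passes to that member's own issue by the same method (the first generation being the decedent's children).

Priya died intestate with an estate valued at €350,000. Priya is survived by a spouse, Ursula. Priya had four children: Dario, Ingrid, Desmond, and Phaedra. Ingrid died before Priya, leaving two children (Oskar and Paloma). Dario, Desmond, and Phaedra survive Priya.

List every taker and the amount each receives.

Ursula: €70,000; Dario: €70,000; Oskar: €35,000; Paloma: €35,000; Desmond: €70,000; Phaedra: €70,000

The spouse counts as an additional share at the children's level, so there are 5 primary shares of €70,000. Ursula takes one such share (€70,000).
The children's combined portion (€280,000) is divided into 4 shares of €70,000: Dario, Desmond, and Phaedra each take €70,000; Ingrid's €70,000 share passes to Ingrid's issue.
Ingrid's share (€70,000) is divided into 2 shares of €35,000: Oskar and Paloma each take €35,000.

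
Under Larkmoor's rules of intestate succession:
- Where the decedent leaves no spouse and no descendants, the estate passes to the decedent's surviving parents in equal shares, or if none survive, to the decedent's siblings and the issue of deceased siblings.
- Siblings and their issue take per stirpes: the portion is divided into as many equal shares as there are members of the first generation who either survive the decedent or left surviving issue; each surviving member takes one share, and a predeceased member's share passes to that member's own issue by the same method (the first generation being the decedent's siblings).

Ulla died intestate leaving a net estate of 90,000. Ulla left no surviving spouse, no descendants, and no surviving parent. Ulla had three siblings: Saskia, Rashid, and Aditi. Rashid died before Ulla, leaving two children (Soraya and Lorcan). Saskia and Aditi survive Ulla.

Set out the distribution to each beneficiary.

Saskia: 30,000; Soraya: 15,000; Lorcan: 15,000; Aditi: 30,000

The entire 90,000 passes to the siblings and their issue.
That amount (90,000) is divided into 3 shares of 30,000: Saskia and Aditi each take 30,000; Rashid's 30,000 share passes to Rashid's issue.
Rashid's share (30,000) is divided into 2 shares of 15,000: Soraya and Lorcan each take 15,000.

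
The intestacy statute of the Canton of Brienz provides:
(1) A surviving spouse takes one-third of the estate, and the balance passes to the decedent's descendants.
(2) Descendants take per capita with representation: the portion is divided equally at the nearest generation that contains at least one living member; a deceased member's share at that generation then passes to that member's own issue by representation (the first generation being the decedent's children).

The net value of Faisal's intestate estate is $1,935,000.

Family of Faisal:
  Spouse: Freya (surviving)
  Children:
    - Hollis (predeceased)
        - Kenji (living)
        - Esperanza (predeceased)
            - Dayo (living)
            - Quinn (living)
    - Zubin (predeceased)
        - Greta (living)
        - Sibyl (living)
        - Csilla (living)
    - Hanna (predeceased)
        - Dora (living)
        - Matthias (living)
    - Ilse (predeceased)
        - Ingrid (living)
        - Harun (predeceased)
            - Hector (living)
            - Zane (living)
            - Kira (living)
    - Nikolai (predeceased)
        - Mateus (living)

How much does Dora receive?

Dora receives $129,000.

Freya takes one-third of $1,935,000 = $645,000. The remaining $1,290,000 passes to the descendants.
No child survives, so the initial division is made at the grandchildren's generation.
The descendants' portion ($1,290,000) is divided into 10 shares of $129,000: Kenji, Greta, Sibyl, Csilla, Dora, Matthias, Ingrid, and Mateus each take $129,000; Esperanza's $129,000 share passes to Esperanza's issue; Harun's $129,000 share passes to Harun's issue.
Esperanza's share ($129,000) is divided into 2 shares of $64,500: Dayo and Quinn each take $64,500.
Harun's share ($129,000) is divided into 3 shares of $43,000: Hector, Zane, and Kira each take $43,000.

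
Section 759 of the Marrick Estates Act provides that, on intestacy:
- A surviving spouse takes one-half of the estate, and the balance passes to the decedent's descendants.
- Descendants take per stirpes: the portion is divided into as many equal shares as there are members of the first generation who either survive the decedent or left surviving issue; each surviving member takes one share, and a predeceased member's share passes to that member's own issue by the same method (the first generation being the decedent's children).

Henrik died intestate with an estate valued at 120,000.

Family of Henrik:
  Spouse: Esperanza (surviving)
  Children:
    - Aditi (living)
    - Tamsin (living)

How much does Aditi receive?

Esperanza takes one-half of 120,000 = 60,000. The remaining 60,000 passes to the descendants.
The descendants' portion (60,000) is divided into 2 shares of 30,000: Aditi and Tamsin each take 30,000.

Aditi receives 30,000.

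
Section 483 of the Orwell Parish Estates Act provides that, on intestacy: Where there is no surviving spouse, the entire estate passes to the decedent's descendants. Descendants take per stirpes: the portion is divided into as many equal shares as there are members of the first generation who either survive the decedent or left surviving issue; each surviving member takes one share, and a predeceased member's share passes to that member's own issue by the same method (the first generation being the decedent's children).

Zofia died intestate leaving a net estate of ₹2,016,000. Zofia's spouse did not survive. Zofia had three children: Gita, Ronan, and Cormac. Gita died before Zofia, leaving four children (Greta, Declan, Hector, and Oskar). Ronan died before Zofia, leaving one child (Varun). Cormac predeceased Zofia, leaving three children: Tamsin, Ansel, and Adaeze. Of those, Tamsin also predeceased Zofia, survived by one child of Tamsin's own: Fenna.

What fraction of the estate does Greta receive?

Greta receives 1/12 of the estate.

The entire ₹2,016,000 passes to the descendants.
That amount (₹2,016,000) is divided into 3 shares of ₹672,000: Gita's ₹672,000 share passes to Gita's issue; Ronan's ₹672,000 share passes to Ronan's issue; Cormac's ₹672,000 share passes to Cormac's issue.
Gita's share (₹672,000) is divided into 4 shares of ₹168,000: Greta, Declan, Hector, and Oskar each take ₹168,000.
Ronan's share (₹672,000) passes entirely to Varun.
Cormac's share (₹672,000) is divided into 3 shares of ₹224,000: Ansel and Adaeze each take ₹224,000; Tamsin's ₹224,000 share passes to Tamsin's issue.
Tamsin's share (₹224,000) passes entirely to Fenna.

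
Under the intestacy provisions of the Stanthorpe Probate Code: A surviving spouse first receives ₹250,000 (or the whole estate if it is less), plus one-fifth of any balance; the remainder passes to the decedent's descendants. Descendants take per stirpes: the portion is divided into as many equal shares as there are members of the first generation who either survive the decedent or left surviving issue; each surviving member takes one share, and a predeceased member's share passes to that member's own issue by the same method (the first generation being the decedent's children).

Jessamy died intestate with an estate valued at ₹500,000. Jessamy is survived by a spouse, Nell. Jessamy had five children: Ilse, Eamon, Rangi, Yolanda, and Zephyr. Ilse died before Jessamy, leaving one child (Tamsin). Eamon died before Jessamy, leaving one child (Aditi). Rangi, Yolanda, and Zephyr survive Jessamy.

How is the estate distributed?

Nell first takes ₹250,000, leaving a balance of ₹250,000. Nell then takes one-fifth of the balance (₹50,000), for a total of ₹300,000. The remaining ₹200,000 passes to the descendants.
The descendants' portion (₹200,000) is divided into 5 shares of ₹40,000: Rangi, Yolanda, and Zephyr each take ₹40,000; Ilse's ₹40,000 share passes to Ilse's issue; Eamon's ₹40,000 share passes to Eamon's issue.
Ilse's share (₹40,000) passes entirely to Tamsin.
Eamon's share (₹40,000) passes entirely to Aditi.

Nell: ₹300,000; Tamsin: ₹40,000; Aditi: ₹40,000; Rangi: ₹40,000; Yolanda: ₹40,000; Zephyr: ₹40,000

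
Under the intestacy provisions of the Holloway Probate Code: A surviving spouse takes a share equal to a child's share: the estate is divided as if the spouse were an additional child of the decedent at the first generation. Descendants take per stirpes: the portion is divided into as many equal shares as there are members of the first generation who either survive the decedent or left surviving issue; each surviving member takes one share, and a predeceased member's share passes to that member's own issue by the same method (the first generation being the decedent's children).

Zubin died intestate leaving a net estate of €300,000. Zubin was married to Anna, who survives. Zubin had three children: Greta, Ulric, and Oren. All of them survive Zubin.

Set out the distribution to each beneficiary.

The spouse counts as an additional share at the children's level, so there are 4 primary shares of €75,000. Anna takes one such share (€75,000).
The children's combined portion (€225,000) is divided into 3 shares of €75,000: Greta, Ulric, and Oren each take €75,000.

Anna: €75,000; Greta: €75,000; Ulric: €75,000; Oren: €75,000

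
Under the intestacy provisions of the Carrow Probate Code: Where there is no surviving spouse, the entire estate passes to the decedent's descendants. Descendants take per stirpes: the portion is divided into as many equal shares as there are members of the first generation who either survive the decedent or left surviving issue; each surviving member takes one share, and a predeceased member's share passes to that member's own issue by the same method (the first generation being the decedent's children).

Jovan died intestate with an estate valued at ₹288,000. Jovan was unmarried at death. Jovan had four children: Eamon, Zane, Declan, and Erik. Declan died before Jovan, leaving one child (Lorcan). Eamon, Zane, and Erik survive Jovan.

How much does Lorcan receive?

Lorcan receives ₹72,000.

The entire ₹288,000 passes to the descendants.
That amount (₹288,000) is divided into 4 shares of ₹72,000: Eamon, Zane, and Erik each take ₹72,000; Declan's ₹72,000 share passes to Declan's issue.
Declan's share (₹72,000) passes entirely to Lorcan.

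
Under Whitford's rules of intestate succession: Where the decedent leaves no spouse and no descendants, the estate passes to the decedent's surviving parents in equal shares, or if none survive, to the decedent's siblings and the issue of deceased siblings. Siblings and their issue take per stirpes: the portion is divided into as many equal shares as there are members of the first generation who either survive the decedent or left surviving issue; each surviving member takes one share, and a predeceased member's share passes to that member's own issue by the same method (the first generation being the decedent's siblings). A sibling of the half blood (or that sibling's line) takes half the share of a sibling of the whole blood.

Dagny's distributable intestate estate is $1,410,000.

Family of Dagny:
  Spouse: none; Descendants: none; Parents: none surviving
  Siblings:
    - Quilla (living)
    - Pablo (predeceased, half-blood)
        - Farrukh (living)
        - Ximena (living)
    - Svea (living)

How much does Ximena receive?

The entire $1,410,000 passes to the siblings and their issue.
Counting each half-blood sibling's line as half a unit, there are 5/2 units in $1,410,000, so one unit is $564,000. Whole-blood lines (Quilla and Svea) take $564,000 each; half-blood lines (Pablo) take $282,000 each.
Pablo's share ($282,000) is divided into 2 shares of $141,000: Farrukh and Ximena each take $141,000.

Ximena receives $141,000.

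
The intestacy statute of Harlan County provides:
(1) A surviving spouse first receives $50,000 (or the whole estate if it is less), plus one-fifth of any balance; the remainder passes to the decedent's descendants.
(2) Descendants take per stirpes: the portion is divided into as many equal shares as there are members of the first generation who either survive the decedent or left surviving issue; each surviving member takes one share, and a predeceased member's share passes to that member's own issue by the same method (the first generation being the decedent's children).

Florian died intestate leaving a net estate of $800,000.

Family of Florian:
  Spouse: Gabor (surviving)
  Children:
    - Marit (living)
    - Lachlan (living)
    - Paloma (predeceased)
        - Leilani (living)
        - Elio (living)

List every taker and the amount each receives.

Gabor first takes $50,000, leaving a balance of $750,000. Gabor then takes one-fifth of the balance ($150,000), for a total of $200,000. The remaining $600,000 passes to the descendants.
The descendants' portion ($600,000) is divided into 3 shares of $200,000: Marit and Lachlan each take $200,000; Paloma's $200,000 share passes to Paloma's issue.
Paloma's share ($200,000) is divided into 2 shares of $100,000: Leilani and Elio each take $100,000.

Gabor: $200,000; Marit: $200,000; Lachlan: $200,000; Leilani: $100,000; Elio: $100,000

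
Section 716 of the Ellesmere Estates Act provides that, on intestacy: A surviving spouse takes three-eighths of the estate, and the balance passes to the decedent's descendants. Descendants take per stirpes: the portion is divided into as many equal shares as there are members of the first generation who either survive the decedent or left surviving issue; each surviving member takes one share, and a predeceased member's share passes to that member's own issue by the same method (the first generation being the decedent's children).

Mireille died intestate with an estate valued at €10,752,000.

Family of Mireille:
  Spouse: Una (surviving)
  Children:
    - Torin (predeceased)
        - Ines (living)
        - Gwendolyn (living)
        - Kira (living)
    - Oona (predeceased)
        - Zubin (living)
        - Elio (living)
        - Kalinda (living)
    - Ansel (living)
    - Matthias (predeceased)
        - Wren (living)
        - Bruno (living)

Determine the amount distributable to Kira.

Una takes three-eighths of €10,752,000 = €4,032,000. The remaining €6,720,000 passes to the descendants.
The descendants' portion (€6,720,000) is divided into 4 shares of €1,680,000: Ansel takes €1,680,000; Torin's €1,680,000 share passes to Torin's issue; Oona's €1,680,000 share passes to Oona's issue; Matthias's €1,680,000 share passes to Matthias's issue.
Torin's share (€1,680,000) is divided into 3 shares of €560,000: Ines, Gwendolyn, and Kira each take €560,000.
Oona's share (€1,680,000) is divided into 3 shares of €560,000: Zubin, Elio, and Kalinda each take €560,000.
Matthias's share (€1,680,000) is divided into 2 shares of €840,000: Wren and Bruno each take €840,000.

Kira receives €560,000.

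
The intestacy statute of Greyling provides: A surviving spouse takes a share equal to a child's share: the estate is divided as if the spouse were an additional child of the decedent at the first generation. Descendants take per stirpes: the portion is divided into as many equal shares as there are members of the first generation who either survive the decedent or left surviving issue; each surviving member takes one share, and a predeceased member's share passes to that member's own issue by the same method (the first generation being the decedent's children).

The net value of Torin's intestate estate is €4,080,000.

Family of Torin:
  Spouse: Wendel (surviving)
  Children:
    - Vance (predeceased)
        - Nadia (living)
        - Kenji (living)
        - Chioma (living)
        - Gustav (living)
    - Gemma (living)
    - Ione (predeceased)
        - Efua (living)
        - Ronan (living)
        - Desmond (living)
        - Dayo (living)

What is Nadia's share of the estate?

Nadia receives €255,000.

The spouse counts as an additional share at the children's level, so there are 4 primary shares of €1,020,000. Wendel takes one such share (€1,020,000).
The children's combined portion (€3,060,000) is divided into 3 shares of €1,020,000: Gemma takes €1,020,000; Vance's €1,020,000 share passes to Vance's issue; Ione's €1,020,000 share passes to Ione's issue.
Vance's share (€1,020,000) is divided into 4 shares of €255,000: Nadia, Kenji, Chioma, and Gustav each take €255,000.
Ione's share (€1,020,000) is divided into 4 shares of €255,000: Efua, Ronan, Desmond, and Dayo each take €255,000.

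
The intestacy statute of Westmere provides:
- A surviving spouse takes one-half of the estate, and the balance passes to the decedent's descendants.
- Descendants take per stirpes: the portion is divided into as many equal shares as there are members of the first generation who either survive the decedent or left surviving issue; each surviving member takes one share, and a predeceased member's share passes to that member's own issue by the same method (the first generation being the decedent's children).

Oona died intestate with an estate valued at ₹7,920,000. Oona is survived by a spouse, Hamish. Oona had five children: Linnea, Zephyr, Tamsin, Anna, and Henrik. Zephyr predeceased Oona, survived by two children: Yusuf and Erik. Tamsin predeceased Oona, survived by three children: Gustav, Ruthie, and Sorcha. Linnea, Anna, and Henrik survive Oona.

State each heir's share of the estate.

Hamish: ₹3,960,000; Linnea: ₹792,000; Yusuf: ₹396,000; Erik: ₹396,000; Gustav: ₹264,000; Ruthie: ₹264,000; Sorcha: ₹264,000; Anna: ₹792,000; Henrik: ₹792,000

Hamish takes one-half of ₹7,920,000 = ₹3,960,000. The remaining ₹3,960,000 passes to the descendants.
The descendants' portion (₹3,960,000) is divided into 5 shares of ₹792,000: Linnea, Anna, and Henrik each take ₹792,000; Zephyr's ₹792,000 share passes to Zephyr's issue; Tamsin's ₹792,000 share passes to Tamsin's issue.
Zephyr's share (₹792,000) is divided into 2 shares of ₹396,000: Yusuf and Erik each take ₹396,000.
Tamsin's share (₹792,000) is divided into 3 shares of ₹264,000: Gustav, Ruthie, and Sorcha each take ₹264,000.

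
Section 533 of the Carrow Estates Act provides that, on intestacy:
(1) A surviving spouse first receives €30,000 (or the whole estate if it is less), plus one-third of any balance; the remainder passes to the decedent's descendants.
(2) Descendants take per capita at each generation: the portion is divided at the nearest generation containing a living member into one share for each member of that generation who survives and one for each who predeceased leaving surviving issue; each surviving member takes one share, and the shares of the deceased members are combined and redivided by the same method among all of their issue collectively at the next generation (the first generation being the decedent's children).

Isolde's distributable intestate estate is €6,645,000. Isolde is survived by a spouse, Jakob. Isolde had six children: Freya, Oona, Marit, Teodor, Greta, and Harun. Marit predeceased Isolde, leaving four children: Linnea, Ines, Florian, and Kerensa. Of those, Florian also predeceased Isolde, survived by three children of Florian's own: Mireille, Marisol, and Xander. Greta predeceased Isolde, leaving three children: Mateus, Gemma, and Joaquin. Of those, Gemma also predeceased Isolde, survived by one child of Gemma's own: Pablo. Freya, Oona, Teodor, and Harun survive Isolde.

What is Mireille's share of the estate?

Mireille receives €105,000.

Jakob first takes €30,000, leaving a balance of €6,615,000. Jakob then takes one-third of the balance (€2,205,000), for a total of €2,235,000. The remaining €4,410,000 passes to the descendants.
The descendants' portion (€4,410,000) is divided at the children's generation into 6 shares of €735,000. Freya, Oona, Teodor, and Harun each take €735,000. The 2 shares of the deceased (Marit and Greta) are combined into a pool of €1,470,000.
That pool (€1,470,000) is divided at the grandchildren's generation into 7 shares of €210,000. Linnea, Ines, Kerensa, Mateus, and Joaquin each take €210,000. The 2 shares of the deceased (Florian and Gemma) are combined into a pool of €420,000.
That pool (€420,000) is divided at the great-grandchildren's generation equally among Mireille, Marisol, Xander, and Pablo: €105,000 each.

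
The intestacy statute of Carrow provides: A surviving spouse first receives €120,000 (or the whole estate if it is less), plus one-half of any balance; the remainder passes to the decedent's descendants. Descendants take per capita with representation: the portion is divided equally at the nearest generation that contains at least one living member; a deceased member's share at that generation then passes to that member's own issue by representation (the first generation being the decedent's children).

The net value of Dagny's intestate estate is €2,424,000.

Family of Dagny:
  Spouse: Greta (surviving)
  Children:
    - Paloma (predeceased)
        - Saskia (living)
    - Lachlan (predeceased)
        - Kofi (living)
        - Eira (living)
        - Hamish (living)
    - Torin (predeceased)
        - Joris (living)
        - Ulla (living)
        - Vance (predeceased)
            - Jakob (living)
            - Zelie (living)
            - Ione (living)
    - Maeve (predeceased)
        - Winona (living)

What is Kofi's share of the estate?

Greta first takes €120,000, leaving a balance of €2,304,000. Greta then takes one-half of the balance (€1,152,000), for a total of €1,272,000. The remaining €1,152,000 passes to the descendants.
No child survives, so the initial division is made at the grandchildren's generation.
The descendants' portion (€1,152,000) is divided into 8 shares of €144,000: Saskia, Kofi, Eira, Hamish, Joris, Ulla, and Winona each take €144,000; Vance's €144,000 share passes to Vance's issue.
Vance's share (€144,000) is divided into 3 shares of €48,000: Jakob, Zelie, and Ione each take €48,000.

Kofi receives €144,000.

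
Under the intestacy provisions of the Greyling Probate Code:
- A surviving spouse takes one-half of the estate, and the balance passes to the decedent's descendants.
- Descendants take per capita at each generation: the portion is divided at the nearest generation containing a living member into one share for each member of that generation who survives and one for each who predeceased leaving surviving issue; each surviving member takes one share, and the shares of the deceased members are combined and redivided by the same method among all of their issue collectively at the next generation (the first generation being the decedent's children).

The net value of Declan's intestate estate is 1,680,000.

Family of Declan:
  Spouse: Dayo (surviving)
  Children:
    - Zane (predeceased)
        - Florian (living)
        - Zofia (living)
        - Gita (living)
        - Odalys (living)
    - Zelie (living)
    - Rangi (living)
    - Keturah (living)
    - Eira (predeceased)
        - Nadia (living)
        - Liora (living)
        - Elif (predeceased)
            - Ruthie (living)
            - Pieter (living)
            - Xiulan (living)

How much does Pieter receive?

Dayo takes one-half of 1,680,000 = 840,000. The remaining 840,000 passes to the descendants.
The descendants' portion (840,000) is divided at the children's generation into 5 shares of 168,000. Zelie, Rangi, and Keturah each take 168,000. The 2 shares of the deceased (Zane and Eira) are combined into a pool of 336,000.
That pool (336,000) is divided at the grandchildren's generation into 7 shares of 48,000. Florian, Zofia, Gita, Odalys, Nadia, and Liora each take 48,000. The remaining share for the deceased Elif (48,000) is carried to the next generation.
That pool (48,000) is divided at the great-grandchildren's generation equally among Ruthie, Pieter, and Xiulan: 16,000 each.

Pieter receives 16,000.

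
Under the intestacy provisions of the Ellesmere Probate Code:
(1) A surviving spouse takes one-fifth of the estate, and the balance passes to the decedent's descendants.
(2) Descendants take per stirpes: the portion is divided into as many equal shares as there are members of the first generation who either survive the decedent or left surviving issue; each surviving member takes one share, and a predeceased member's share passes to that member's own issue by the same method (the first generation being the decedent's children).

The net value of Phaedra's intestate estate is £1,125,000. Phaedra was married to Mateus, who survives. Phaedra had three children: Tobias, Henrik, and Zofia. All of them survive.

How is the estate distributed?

Mateus takes one-fifth of £1,125,000 = £225,000. The remaining £900,000 passes to the descendants.
The descendants' portion (£900,000) is divided into 3 shares of £300,000: Tobias, Henrik, and Zofia each take £300,000.

Mateus: £225,000; Tobias: £300,000; Henrik: £300,000; Zofia: £300,000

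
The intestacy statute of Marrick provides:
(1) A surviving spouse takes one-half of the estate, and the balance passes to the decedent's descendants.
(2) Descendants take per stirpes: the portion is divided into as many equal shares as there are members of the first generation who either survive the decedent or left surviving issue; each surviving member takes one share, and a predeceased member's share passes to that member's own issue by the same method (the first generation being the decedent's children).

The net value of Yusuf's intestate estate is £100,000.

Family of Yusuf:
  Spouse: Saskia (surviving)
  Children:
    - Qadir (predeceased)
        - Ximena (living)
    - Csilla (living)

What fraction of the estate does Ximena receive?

Ximena receives 1/4 of the estate.

Saskia takes one-half of £100,000 = £50,000. The remaining £50,000 passes to the descendants.
The descendants' portion (£50,000) is divided into 2 shares of £25,000: Csilla takes £25,000; Qadir's £25,000 share passes to Qadir's issue.
Qadir's share (£25,000) passes entirely to Ximena.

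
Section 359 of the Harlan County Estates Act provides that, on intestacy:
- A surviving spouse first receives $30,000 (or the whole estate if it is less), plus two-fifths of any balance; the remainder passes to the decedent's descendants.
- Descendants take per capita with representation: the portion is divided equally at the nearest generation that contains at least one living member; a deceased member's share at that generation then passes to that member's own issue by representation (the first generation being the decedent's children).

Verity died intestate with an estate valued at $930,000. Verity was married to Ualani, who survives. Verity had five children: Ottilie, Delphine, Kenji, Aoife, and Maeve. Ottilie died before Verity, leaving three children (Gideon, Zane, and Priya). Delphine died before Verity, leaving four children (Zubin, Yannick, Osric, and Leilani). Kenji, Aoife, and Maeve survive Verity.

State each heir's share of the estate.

Ualani first takes $30,000, leaving a balance of $900,000. Ualani then takes two-fifths of the balance ($360,000), for a total of $390,000. The remaining $540,000 passes to the descendants.
The descendants' portion ($540,000) is divided into 5 shares of $108,000: Kenji, Aoife, and Maeve each take $108,000; Ottilie's $108,000 share passes to Ottilie's issue; Delphine's $108,000 share passes to Delphine's issue.
Ottilie's share ($108,000) is divided into 3 shares of $36,000: Gideon, Zane, and Priya each take $36,000.
Delphine's share ($108,000) is divided into 4 shares of $27,000: Zubin, Yannick, Osric, and Leilani each take $27,000.

Ualani: $390,000; Gideon: $36,000; Zane: $36,000; Priya: $36,000; Zubin: $27,000; Yannick: $27,000; Osric: $27,000; Leilani: $27,000; Kenji: $108,000; Aoife: $108,000; Maeve: $108,000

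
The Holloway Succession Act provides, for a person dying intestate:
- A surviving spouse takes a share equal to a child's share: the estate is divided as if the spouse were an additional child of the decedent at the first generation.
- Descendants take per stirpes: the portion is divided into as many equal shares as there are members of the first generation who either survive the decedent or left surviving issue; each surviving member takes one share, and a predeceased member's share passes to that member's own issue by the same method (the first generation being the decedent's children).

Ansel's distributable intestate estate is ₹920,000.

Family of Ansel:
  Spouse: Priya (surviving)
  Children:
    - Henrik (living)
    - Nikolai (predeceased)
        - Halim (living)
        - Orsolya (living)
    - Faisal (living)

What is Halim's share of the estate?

Halim receives ₹115,000.

The spouse counts as an additional share at the children's level, so there are 4 primary shares of ₹230,000. Priya takes one such share (₹230,000).
The children's combined portion (₹690,000) is divided into 3 shares of ₹230,000: Henrik and Faisal each take ₹230,000; Nikolai's ₹230,000 share passes to Nikolai's issue.
Nikolai's share (₹230,000) is divided into 2 shares of ₹115,000: Halim and Orsolya each take ₹115,000.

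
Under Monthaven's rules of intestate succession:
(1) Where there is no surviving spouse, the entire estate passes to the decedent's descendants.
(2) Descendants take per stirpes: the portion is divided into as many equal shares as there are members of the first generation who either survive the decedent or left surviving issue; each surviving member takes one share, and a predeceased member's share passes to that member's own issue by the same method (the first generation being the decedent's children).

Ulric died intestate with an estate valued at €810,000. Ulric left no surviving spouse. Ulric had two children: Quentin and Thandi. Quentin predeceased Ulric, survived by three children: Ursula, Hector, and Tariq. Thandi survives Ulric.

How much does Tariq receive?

The entire €810,000 passes to the descendants.
That amount (€810,000) is divided into 2 shares of €405,000: Thandi takes €405,000; Quentin's €405,000 share passes to Quentin's issue.
Quentin's share (€405,000) is divided into 3 shares of €135,000: Ursula, Hector, and Tariq each take €135,000.

Tariq receives €135,000.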